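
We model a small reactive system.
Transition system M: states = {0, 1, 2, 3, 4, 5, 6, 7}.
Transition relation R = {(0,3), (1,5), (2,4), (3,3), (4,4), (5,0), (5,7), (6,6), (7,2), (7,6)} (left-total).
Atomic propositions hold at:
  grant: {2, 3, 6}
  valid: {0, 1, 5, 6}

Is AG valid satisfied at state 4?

AG valid: greatest fixpoint, start Z0 = {0, 1, 5, 6}, keep only states in Sat with every successor in Z. Z1 = {1, 6}; Z2 = {6}; fixed.
Sat(AG valid) = {6}
4 ∉ Sat(AG valid) = {6}, so the formula does not hold at 4.

No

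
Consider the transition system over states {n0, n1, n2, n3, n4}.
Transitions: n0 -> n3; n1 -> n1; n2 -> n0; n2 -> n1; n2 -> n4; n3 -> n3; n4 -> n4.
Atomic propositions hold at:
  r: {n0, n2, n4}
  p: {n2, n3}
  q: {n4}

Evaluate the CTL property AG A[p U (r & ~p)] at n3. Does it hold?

No

Sat(~p) = {n0, n1, n4}
Sat(r & ~p) = {n0, n4}
A[p U (r & ~p)]: least fixpoint, start Z0 = Sat((r & ~p)) = {n0, n4}, add states in Sat(p) with every successor in Z. Already a fixed point.
Sat(A[p U (r & ~p)]) = {n0, n4}
AG A[p U (r & ~p)]: greatest fixpoint, start Z0 = {n0, n4}, keep only states in Sat with every successor in Z. Z1 = {n4}; fixed.
Sat(AG A[p U (r & ~p)]) = {n4}
n3 ∉ Sat(AG A[p U (r & ~p)]) = {n4}, so the formula does not hold at n3.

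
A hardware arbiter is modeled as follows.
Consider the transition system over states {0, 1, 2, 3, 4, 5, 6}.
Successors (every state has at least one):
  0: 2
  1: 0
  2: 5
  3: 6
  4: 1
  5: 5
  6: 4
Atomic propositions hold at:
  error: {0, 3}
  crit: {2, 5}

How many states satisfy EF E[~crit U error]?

Sat(~crit) = {0, 1, 3, 4, 6}
E[~crit U error]: least fixpoint, start Z0 = Sat(error) = {0, 3}, add states in Sat(~crit) with some successor in Z. Z1 = {0, 1, 3}; Z2 = {0, 1, 3, 4}; Z3 = {0, 1, 3, 4, 6}; fixed.
Sat(E[~crit U error]) = {0, 1, 3, 4, 6}
EF E[~crit U error]: least fixpoint, start Z0 = {0, 1, 3, 4, 6}, add states with some successor in Z. Already a fixed point.
Sat(EF E[~crit U error]) = {0, 1, 3, 4, 6}
|Sat(EF E[~crit U error])| = |{0, 1, 3, 4, 6}| = 5.

5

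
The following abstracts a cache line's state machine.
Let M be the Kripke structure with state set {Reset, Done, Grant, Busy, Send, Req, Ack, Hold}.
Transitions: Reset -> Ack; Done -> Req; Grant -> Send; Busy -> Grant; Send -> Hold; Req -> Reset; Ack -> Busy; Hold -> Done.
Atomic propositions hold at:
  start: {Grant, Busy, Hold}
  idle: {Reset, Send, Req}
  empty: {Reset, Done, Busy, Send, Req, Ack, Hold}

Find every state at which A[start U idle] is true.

{Reset, Grant, Busy, Send, Req}

A[start U idle]: least fixpoint, start Z0 = Sat(idle) = {Reset, Send, Req}, add states in Sat(start) with every successor in Z. Z1 = {Reset, Grant, Send, Req}; Z2 = {Reset, Grant, Busy, Send, Req}; fixed.
Sat(A[start U idle]) = {Reset, Grant, Busy, Send, Req}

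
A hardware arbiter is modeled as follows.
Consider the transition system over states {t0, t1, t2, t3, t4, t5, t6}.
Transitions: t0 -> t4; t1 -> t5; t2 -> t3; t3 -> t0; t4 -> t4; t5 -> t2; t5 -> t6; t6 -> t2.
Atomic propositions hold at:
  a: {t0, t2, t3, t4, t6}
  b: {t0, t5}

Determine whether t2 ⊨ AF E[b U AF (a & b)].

Yes

Sat(a & b) = {t0}
AF (a & b): least fixpoint, start Z0 = {t0}, add states with every successor in Z. Z1 = {t0, t3}; Z2 = {t0, t2, t3}; Z3 = {t0, t2, t3, t6}; Z4 = {t0, t2, t3, t5, t6}; Z5 = {t0, t1, t2, t3, t5, t6}; fixed.
Sat(AF (a & b)) = {t0, t1, t2, t3, t5, t6}
E[b U AF (a & b)]: least fixpoint, start Z0 = Sat(AF (a & b)) = {t0, t1, t2, t3, t5, t6}, add states in Sat(b) with some successor in Z. Already a fixed point.
Sat(E[b U AF (a & b)]) = {t0, t1, t2, t3, t5, t6}
AF E[b U AF (a & b)]: least fixpoint, start Z0 = {t0, t1, t2, t3, t5, t6}, add states with every successor in Z. Already a fixed point.
Sat(AF E[b U AF (a & b)]) = {t0, t1, t2, t3, t5, t6}
t2 ∈ Sat(AF E[b U AF (a & b)]) = {t0, t1, t2, t3, t5, t6}, so the formula holds at t2.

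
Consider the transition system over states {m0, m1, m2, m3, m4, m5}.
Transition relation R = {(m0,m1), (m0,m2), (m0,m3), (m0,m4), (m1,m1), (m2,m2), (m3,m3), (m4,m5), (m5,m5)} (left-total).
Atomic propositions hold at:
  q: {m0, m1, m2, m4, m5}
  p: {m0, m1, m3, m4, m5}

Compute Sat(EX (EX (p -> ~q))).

Sat(~q) = {m3}
Sat(p -> ~q) = {m2, m3}
Sat(EX (p -> ~q)) = {s : some successor in {m2, m3}} = {m0, m2, m3}
Sat(EX (EX (p -> ~q))) = {s : some successor in {m0, m2, m3}} = {m0, m2, m3}

{m0, m2, m3}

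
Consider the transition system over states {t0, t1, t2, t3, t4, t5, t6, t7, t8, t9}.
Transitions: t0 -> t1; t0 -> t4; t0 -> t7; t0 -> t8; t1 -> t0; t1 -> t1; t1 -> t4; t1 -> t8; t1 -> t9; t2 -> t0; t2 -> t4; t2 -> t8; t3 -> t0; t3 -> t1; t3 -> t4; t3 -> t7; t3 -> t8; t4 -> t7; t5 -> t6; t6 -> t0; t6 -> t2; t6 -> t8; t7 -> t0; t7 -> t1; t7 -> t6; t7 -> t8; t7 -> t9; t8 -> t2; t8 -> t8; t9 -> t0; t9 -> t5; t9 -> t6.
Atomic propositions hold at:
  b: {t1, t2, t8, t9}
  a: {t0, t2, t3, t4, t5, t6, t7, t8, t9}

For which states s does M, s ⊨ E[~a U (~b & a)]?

Sat(~a) = {t1}
Sat(~b) = {t0, t3, t4, t5, t6, t7}
Sat(~b & a) = {t0, t3, t4, t5, t6, t7}
E[~a U (~b & a)]: least fixpoint, start Z0 = Sat((~b & a)) = {t0, t3, t4, t5, t6, t7}, add states in Sat(~a) with some successor in Z. Z1 = {t0, t1, t3, t4, t5, t6, t7}; fixed.
Sat(E[~a U (~b & a)]) = {t0, t1, t3, t4, t5, t6, t7}

{t0, t1, t3, t4, t5, t6, t7}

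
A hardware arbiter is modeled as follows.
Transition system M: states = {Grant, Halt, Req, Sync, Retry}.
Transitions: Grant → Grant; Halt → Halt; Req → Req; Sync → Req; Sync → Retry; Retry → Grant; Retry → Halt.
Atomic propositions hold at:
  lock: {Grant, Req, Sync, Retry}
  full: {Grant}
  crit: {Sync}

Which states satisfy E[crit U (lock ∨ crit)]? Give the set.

{Grant, Req, Sync, Retry}

Sat(lock ∨ crit) = {Grant, Req, Sync, Retry}
E[crit U (lock ∨ crit)]: least fixpoint, start Z0 = Sat((lock ∨ crit)) = {Grant, Req, Sync, Retry}, add states in Sat(crit) with some successor in Z. Already a fixed point.
Sat(E[crit U (lock ∨ crit)]) = {Grant, Req, Sync, Retry}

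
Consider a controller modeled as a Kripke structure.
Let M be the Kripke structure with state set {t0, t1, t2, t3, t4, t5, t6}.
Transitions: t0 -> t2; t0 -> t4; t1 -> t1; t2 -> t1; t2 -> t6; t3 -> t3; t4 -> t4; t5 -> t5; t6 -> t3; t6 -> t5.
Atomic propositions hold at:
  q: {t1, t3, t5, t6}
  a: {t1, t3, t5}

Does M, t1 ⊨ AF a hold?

Yes

AF a: least fixpoint, start Z0 = {t1, t3, t5}, add states with every successor in Z. Z1 = {t1, t3, t5, t6}; Z2 = {t1, t2, t3, t5, t6}; fixed.
Sat(AF a) = {t1, t2, t3, t5, t6}
t1 ∈ Sat(AF a) = {t1, t2, t3, t5, t6}, so the formula holds at t1.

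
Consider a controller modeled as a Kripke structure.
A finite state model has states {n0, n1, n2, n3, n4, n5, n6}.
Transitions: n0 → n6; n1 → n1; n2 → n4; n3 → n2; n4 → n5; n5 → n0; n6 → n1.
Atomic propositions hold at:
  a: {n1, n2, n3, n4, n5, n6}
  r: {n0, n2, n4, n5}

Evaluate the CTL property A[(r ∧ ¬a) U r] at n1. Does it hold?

No

Sat(¬a) = {n0}
Sat(r ∧ ¬a) = {n0}
A[(r ∧ ¬a) U r]: least fixpoint, start Z0 = Sat(r) = {n0, n2, n4, n5}, add states in Sat(r ∧ ¬a) with every successor in Z. Already a fixed point.
Sat(A[(r ∧ ¬a) U r]) = {n0, n2, n4, n5}
n1 ∉ Sat(A[(r ∧ ¬a) U r]) = {n0, n2, n4, n5}, so the formula does not hold at n1.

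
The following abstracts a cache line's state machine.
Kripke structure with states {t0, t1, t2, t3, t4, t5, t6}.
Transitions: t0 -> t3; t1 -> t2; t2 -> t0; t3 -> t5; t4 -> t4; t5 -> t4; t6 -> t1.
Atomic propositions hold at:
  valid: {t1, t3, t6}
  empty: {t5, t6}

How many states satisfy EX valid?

2

Sat(EX valid) = {s : some successor in {t1, t3, t6}} = {t0, t6}
|Sat(EX valid)| = |{t0, t6}| = 2.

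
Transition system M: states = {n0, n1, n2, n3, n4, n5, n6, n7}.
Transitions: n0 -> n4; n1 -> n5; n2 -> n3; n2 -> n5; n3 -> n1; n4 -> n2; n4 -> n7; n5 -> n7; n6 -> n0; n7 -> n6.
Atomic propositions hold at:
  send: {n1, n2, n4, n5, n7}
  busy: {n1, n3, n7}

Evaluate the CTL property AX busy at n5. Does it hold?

Sat(AX busy) = {s : every successor in {n1, n3, n7}} = {n3, n5}
n5 ∈ Sat(AX busy) = {n3, n5}, so the formula holds at n5.

Yes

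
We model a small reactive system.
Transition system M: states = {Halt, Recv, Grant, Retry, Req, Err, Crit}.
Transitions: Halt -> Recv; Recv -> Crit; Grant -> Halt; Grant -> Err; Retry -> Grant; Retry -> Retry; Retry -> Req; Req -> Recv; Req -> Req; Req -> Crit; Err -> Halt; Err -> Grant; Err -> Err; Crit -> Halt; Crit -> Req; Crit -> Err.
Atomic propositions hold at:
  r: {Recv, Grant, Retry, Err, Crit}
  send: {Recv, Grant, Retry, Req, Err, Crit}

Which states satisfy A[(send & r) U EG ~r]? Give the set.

Sat(send & r) = {Recv, Grant, Retry, Err, Crit}
Sat(~r) = {Halt, Req}
EG ~r: greatest fixpoint, start Z0 = {Halt, Req}, keep only states in Sat with some successor in Z. Z1 = {Req}; fixed.
Sat(EG ~r) = {Req}
A[(send & r) U EG ~r]: least fixpoint, start Z0 = Sat(EG ~r) = {Req}, add states in Sat(send & r) with every successor in Z. Already a fixed point.
Sat(A[(send & r) U EG ~r]) = {Req}

{Req}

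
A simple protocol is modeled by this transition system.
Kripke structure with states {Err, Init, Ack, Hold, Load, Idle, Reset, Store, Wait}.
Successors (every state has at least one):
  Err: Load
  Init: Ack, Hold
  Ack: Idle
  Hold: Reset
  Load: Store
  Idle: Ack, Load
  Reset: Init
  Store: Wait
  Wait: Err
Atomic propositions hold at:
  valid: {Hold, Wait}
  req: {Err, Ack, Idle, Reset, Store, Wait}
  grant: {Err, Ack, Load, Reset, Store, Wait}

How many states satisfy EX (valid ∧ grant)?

1

Sat(valid ∧ grant) = {Wait}
Sat(EX (valid ∧ grant)) = {s : some successor in {Wait}} = {Store}
|Sat(EX (valid ∧ grant))| = |{Store}| = 1.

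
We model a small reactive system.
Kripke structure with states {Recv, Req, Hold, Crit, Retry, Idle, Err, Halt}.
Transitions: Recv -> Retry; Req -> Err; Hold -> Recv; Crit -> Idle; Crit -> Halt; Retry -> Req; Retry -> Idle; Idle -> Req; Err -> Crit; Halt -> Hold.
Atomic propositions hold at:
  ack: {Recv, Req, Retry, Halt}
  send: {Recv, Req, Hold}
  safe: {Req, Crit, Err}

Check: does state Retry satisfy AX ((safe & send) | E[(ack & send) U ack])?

No

Sat(safe & send) = {Req}
Sat(ack & send) = {Recv, Req}
E[(ack & send) U ack]: least fixpoint, start Z0 = Sat(ack) = {Recv, Req, Retry, Halt}, add states in Sat(ack & send) with some successor in Z. Already a fixed point.
Sat(E[(ack & send) U ack]) = {Recv, Req, Retry, Halt}
Sat((safe & send) | E[(ack & send) U ack]) = {Recv, Req, Retry, Halt}
Sat(AX ((safe & send) | E[(ack & send) U ack])) = {s : every successor in {Recv, Req, Retry, Halt}} = {Recv, Hold, Idle}
Retry ∉ Sat(AX ((safe & send) | E[(ack & send) U ack])) = {Recv, Hold, Idle}, so the formula does not hold at Retry.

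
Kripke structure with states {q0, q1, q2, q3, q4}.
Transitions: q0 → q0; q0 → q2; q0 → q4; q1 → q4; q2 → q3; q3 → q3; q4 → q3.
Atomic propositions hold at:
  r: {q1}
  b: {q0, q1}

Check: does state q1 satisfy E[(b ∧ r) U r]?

Yes

Sat(b ∧ r) = {q1}
E[(b ∧ r) U r]: least fixpoint, start Z0 = Sat(r) = {q1}, add states in Sat(b ∧ r) with some successor in Z. Already a fixed point.
Sat(E[(b ∧ r) U r]) = {q1}
q1 ∈ Sat(E[(b ∧ r) U r]) = {q1}, so the formula holds at q1.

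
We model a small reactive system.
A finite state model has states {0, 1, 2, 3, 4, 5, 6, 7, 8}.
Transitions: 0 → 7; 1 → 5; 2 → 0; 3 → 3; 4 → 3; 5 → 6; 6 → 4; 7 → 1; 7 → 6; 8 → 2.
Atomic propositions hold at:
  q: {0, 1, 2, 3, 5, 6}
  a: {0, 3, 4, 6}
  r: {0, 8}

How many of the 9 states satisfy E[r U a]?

E[r U a]: least fixpoint, start Z0 = Sat(a) = {0, 3, 4, 6}, add states in Sat(r) with some successor in Z. Already a fixed point.
Sat(E[r U a]) = {0, 3, 4, 6}
|Sat(E[r U a])| = |{0, 3, 4, 6}| = 4.

4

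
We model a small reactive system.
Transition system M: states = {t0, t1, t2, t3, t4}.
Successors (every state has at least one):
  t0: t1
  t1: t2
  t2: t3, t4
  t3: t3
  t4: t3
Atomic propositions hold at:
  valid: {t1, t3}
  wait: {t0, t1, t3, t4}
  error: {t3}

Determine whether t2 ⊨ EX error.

Yes

Sat(EX error) = {s : some successor in {t3}} = {t2, t3, t4}
t2 ∈ Sat(EX error) = {t2, t3, t4}, so the formula holds at t2.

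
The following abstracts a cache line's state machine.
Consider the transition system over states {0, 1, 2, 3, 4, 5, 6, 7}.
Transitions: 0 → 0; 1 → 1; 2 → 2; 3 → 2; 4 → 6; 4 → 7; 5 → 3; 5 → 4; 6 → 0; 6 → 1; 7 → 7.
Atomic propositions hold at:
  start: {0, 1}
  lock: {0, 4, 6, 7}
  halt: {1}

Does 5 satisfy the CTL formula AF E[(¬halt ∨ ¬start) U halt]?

Sat(¬halt) = {0, 2, 3, 4, 5, 6, 7}
Sat(¬start) = {2, 3, 4, 5, 6, 7}
Sat(¬halt ∨ ¬start) = {0, 2, 3, 4, 5, 6, 7}
E[(¬halt ∨ ¬start) U halt]: least fixpoint, start Z0 = Sat(halt) = {1}, add states in Sat(¬halt ∨ ¬start) with some successor in Z. Z1 = {1, 6}; Z2 = {1, 4, 6}; Z3 = {1, 4, 5, 6}; fixed.
Sat(E[(¬halt ∨ ¬start) U halt]) = {1, 4, 5, 6}
AF E[(¬halt ∨ ¬start) U halt]: least fixpoint, start Z0 = {1, 4, 5, 6}, add states with every successor in Z. Already a fixed point.
Sat(AF E[(¬halt ∨ ¬start) U halt]) = {1, 4, 5, 6}
5 ∈ Sat(AF E[(¬halt ∨ ¬start) U halt]) = {1, 4, 5, 6}, so the formula holds at 5.

Yes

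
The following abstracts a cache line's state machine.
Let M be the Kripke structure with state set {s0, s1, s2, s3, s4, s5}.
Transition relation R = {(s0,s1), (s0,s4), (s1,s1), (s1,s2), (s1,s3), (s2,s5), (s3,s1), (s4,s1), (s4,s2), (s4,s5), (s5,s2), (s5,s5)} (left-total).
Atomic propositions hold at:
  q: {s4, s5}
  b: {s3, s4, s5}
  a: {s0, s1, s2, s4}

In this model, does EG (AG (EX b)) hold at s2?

Sat(EX b) = {s : some successor in {s3, s4, s5}} = {s0, s1, s2, s4, s5}
AG (EX b): greatest fixpoint, start Z0 = {s0, s1, s2, s4, s5}, keep only states in Sat with every successor in Z. Z1 = {s0, s2, s4, s5}; Z2 = {s2, s5}; fixed.
Sat(AG (EX b)) = {s2, s5}
EG (AG (EX b)): greatest fixpoint, start Z0 = {s2, s5}, keep only states in Sat with some successor in Z. Already a fixed point.
Sat(EG (AG (EX b))) = {s2, s5}
s2 ∈ Sat(EG (AG (EX b))) = {s2, s5}, so the formula holds at s2.

Yes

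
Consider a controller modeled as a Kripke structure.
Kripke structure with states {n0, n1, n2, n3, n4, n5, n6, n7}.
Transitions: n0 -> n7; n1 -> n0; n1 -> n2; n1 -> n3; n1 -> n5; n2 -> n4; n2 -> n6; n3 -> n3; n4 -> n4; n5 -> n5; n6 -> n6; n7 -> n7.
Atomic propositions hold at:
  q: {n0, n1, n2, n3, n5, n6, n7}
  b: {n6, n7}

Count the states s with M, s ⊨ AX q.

6

Sat(AX q) = {s : every successor in {n0, n1, n2, n3, n5, n6, n7}} = {n0, n1, n3, n5, n6, n7}
|Sat(AX q)| = |{n0, n1, n3, n5, n6, n7}| = 6.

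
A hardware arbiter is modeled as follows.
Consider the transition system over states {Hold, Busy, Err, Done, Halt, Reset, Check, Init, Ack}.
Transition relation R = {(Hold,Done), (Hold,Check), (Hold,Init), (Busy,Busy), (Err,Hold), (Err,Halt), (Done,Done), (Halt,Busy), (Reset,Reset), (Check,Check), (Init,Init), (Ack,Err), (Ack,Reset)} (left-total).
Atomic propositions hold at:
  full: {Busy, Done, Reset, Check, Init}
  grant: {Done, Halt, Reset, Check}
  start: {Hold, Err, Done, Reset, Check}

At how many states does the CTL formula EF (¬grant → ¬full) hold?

7

Sat(¬grant) = {Hold, Busy, Err, Init, Ack}
Sat(¬full) = {Hold, Err, Halt, Ack}
Sat(¬grant → ¬full) = {Hold, Err, Done, Halt, Reset, Check, Ack}
EF (¬grant → ¬full): least fixpoint, start Z0 = {Hold, Err, Done, Halt, Reset, Check, Ack}, add states with some successor in Z. Already a fixed point.
Sat(EF (¬grant → ¬full)) = {Hold, Err, Done, Halt, Reset, Check, Ack}
|Sat(EF (¬grant → ¬full))| = |{Hold, Err, Done, Halt, Reset, Check, Ack}| = 7.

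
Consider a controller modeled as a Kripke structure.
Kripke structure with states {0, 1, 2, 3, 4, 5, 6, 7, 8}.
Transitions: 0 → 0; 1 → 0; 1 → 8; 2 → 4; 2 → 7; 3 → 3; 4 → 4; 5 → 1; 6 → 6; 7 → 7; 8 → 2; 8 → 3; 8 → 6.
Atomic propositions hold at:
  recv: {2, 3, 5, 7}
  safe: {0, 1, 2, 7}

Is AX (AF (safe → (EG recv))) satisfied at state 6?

EG recv: greatest fixpoint, start Z0 = {2, 3, 5, 7}, keep only states in Sat with some successor in Z. Z1 = {2, 3, 7}; fixed.
Sat(EG recv) = {2, 3, 7}
Sat(safe → (EG recv)) = {2, 3, 4, 5, 6, 7, 8}
AF (safe → (EG recv)): least fixpoint, start Z0 = {2, 3, 4, 5, 6, 7, 8}, add states with every successor in Z. Already a fixed point.
Sat(AF (safe → (EG recv))) = {2, 3, 4, 5, 6, 7, 8}
Sat(AX (AF (safe → (EG recv)))) = {s : every successor in {2, 3, 4, 5, 6, 7, 8}} = {2, 3, 4, 6, 7, 8}
6 ∈ Sat(AX (AF (safe → (EG recv)))) = {2, 3, 4, 6, 7, 8}, so the formula holds at 6.

Yes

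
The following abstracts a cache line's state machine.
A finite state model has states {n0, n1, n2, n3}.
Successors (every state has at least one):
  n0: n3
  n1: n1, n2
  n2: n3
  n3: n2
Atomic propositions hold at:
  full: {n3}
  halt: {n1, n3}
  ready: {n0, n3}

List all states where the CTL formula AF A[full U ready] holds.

A[full U ready]: least fixpoint, start Z0 = Sat(ready) = {n0, n3}, add states in Sat(full) with every successor in Z. Already a fixed point.
Sat(A[full U ready]) = {n0, n3}
AF A[full U ready]: least fixpoint, start Z0 = {n0, n3}, add states with every successor in Z. Z1 = {n0, n2, n3}; fixed.
Sat(AF A[full U ready]) = {n0, n2, n3}

{n0, n2, n3}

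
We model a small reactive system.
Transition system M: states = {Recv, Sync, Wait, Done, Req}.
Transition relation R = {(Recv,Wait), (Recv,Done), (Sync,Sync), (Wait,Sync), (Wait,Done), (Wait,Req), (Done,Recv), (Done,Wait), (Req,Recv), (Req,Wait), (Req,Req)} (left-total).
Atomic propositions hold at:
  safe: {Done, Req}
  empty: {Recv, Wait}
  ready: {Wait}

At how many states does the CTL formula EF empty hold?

EF empty: least fixpoint, start Z0 = {Recv, Wait}, add states with some successor in Z. Z1 = {Recv, Wait, Done, Req}; fixed.
Sat(EF empty) = {Recv, Wait, Done, Req}
|Sat(EF empty)| = |{Recv, Wait, Done, Req}| = 4.

4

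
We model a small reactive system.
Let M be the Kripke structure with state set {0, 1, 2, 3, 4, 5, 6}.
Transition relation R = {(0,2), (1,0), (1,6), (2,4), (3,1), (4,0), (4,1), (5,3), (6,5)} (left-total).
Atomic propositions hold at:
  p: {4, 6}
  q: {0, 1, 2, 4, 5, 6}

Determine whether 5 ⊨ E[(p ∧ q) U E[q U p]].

No

Sat(p ∧ q) = {4, 6}
E[q U p]: least fixpoint, start Z0 = Sat(p) = {4, 6}, add states in Sat(q) with some successor in Z. Z1 = {1, 2, 4, 6}; Z2 = {0, 1, 2, 4, 6}; fixed.
Sat(E[q U p]) = {0, 1, 2, 4, 6}
E[(p ∧ q) U E[q U p]]: least fixpoint, start Z0 = Sat(E[q U p]) = {0, 1, 2, 4, 6}, add states in Sat(p ∧ q) with some successor in Z. Already a fixed point.
Sat(E[(p ∧ q) U E[q U p]]) = {0, 1, 2, 4, 6}
5 ∉ Sat(E[(p ∧ q) U E[q U p]]) = {0, 1, 2, 4, 6}, so the formula does not hold at 5.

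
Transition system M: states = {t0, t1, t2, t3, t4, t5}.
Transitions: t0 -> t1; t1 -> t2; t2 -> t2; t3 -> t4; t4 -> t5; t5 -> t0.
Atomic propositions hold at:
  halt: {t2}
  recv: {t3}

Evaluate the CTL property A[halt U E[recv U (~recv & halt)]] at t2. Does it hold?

Sat(~recv) = {t0, t1, t2, t4, t5}
Sat(~recv & halt) = {t2}
E[recv U (~recv & halt)]: least fixpoint, start Z0 = Sat((~recv & halt)) = {t2}, add states in Sat(recv) with some successor in Z. Already a fixed point.
Sat(E[recv U (~recv & halt)]) = {t2}
A[halt U E[recv U (~recv & halt)]]: least fixpoint, start Z0 = Sat(E[recv U (~recv & halt)]) = {t2}, add states in Sat(halt) with every successor in Z. Already a fixed point.
Sat(A[halt U E[recv U (~recv & halt)]]) = {t2}
t2 ∈ Sat(A[halt U E[recv U (~recv & halt)]]) = {t2}, so the formula holds at t2.

Yes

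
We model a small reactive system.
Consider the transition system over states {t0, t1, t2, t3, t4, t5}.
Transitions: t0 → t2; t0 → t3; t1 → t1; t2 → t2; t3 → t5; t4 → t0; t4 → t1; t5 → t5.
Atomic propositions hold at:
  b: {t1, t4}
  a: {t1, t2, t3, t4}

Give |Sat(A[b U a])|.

A[b U a]: least fixpoint, start Z0 = Sat(a) = {t1, t2, t3, t4}, add states in Sat(b) with every successor in Z. Already a fixed point.
Sat(A[b U a]) = {t1, t2, t3, t4}
|Sat(A[b U a])| = |{t1, t2, t3, t4}| = 4.

4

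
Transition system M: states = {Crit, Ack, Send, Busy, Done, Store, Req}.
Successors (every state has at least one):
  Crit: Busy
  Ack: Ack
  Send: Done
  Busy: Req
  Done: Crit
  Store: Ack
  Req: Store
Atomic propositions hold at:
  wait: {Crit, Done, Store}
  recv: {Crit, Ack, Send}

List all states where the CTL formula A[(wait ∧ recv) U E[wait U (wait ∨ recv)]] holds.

Sat(wait ∧ recv) = {Crit}
Sat(wait ∨ recv) = {Crit, Ack, Send, Done, Store}
E[wait U (wait ∨ recv)]: least fixpoint, start Z0 = Sat((wait ∨ recv)) = {Crit, Ack, Send, Done, Store}, add states in Sat(wait) with some successor in Z. Already a fixed point.
Sat(E[wait U (wait ∨ recv)]) = {Crit, Ack, Send, Done, Store}
A[(wait ∧ recv) U E[wait U (wait ∨ recv)]]: least fixpoint, start Z0 = Sat(E[wait U (wait ∨ recv)]) = {Crit, Ack, Send, Done, Store}, add states in Sat(wait ∧ recv) with every successor in Z. Already a fixed point.
Sat(A[(wait ∧ recv) U E[wait U (wait ∨ recv)]]) = {Crit, Ack, Send, Done, Store}

{Crit, Ack, Send, Done, Store}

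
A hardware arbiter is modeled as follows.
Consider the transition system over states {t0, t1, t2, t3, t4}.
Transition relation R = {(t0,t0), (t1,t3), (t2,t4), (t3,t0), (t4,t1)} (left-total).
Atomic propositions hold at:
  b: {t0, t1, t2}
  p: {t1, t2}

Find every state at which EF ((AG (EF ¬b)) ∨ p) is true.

{t1, t2, t4}

Sat(¬b) = {t3, t4}
EF ¬b: least fixpoint, start Z0 = {t3, t4}, add states with some successor in Z. Z1 = {t1, t2, t3, t4}; fixed.
Sat(EF ¬b) = {t1, t2, t3, t4}
AG (EF ¬b): greatest fixpoint, start Z0 = {t1, t2, t3, t4}, keep only states in Sat with every successor in Z. Z1 = {t1, t2, t4}; Z2 = {t2, t4}; Z3 = {t2}; Z4 = ∅; fixed.
Sat(AG (EF ¬b)) = ∅
Sat((AG (EF ¬b)) ∨ p) = {t1, t2}
EF ((AG (EF ¬b)) ∨ p): least fixpoint, start Z0 = {t1, t2}, add states with some successor in Z. Z1 = {t1, t2, t4}; fixed.
Sat(EF ((AG (EF ¬b)) ∨ p)) = {t1, t2, t4}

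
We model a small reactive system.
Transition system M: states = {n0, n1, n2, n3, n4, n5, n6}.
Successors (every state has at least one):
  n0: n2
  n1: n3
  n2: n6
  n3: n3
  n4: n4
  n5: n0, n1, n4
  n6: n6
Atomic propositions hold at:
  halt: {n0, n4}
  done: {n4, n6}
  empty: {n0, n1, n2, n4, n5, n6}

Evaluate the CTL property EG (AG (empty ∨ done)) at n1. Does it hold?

No

Sat(empty ∨ done) = {n0, n1, n2, n4, n5, n6}
AG (empty ∨ done): greatest fixpoint, start Z0 = {n0, n1, n2, n4, n5, n6}, keep only states in Sat with every successor in Z. Z1 = {n0, n2, n4, n5, n6}; Z2 = {n0, n2, n4, n6}; fixed.
Sat(AG (empty ∨ done)) = {n0, n2, n4, n6}
EG (AG (empty ∨ done)): greatest fixpoint, start Z0 = {n0, n2, n4, n6}, keep only states in Sat with some successor in Z. Already a fixed point.
Sat(EG (AG (empty ∨ done))) = {n0, n2, n4, n6}
n1 ∉ Sat(EG (AG (empty ∨ done))) = {n0, n2, n4, n6}, so the formula does not hold at n1.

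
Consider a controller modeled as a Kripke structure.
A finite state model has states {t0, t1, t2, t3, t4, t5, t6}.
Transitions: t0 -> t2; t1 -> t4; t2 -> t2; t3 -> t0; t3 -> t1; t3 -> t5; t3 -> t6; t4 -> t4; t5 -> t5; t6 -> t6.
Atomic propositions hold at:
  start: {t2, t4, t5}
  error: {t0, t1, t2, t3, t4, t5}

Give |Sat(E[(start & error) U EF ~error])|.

Sat(start & error) = {t2, t4, t5}
Sat(~error) = {t6}
EF ~error: least fixpoint, start Z0 = {t6}, add states with some successor in Z. Z1 = {t3, t6}; fixed.
Sat(EF ~error) = {t3, t6}
E[(start & error) U EF ~error]: least fixpoint, start Z0 = Sat(EF ~error) = {t3, t6}, add states in Sat(start & error) with some successor in Z. Already a fixed point.
Sat(E[(start & error) U EF ~error]) = {t3, t6}
|Sat(E[(start & error) U EF ~error])| = |{t3, t6}| = 2.

2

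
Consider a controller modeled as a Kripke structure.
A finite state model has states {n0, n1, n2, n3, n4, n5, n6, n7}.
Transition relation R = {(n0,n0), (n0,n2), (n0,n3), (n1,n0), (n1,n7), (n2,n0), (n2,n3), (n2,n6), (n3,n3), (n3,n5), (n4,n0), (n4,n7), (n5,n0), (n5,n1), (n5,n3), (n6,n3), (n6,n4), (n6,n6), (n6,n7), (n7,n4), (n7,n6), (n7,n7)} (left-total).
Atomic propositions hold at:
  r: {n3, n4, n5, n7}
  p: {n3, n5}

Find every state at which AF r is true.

AF r: least fixpoint, start Z0 = {n3, n4, n5, n7}, add states with every successor in Z. Already a fixed point.
Sat(AF r) = {n3, n4, n5, n7}

{n3, n4, n5, n7}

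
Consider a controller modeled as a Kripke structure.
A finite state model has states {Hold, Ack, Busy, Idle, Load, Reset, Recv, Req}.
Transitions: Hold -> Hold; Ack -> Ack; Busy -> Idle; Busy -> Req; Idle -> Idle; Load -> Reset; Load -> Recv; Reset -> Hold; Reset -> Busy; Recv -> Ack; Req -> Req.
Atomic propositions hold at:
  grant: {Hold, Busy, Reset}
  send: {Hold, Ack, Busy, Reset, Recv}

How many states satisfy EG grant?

EG grant: greatest fixpoint, start Z0 = {Hold, Busy, Reset}, keep only states in Sat with some successor in Z. Z1 = {Hold, Reset}; fixed.
Sat(EG grant) = {Hold, Reset}
|Sat(EG grant)| = |{Hold, Reset}| = 2.

2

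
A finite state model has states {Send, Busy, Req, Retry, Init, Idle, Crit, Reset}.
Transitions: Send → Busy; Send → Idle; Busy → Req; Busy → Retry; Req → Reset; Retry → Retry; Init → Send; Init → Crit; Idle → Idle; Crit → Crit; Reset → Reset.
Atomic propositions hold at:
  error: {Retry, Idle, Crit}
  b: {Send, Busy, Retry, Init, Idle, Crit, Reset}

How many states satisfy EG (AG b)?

4

AG b: greatest fixpoint, start Z0 = {Send, Busy, Retry, Init, Idle, Crit, Reset}, keep only states in Sat with every successor in Z. Z1 = {Send, Retry, Init, Idle, Crit, Reset}; Z2 = {Retry, Init, Idle, Crit, Reset}; Z3 = {Retry, Idle, Crit, Reset}; fixed.
Sat(AG b) = {Retry, Idle, Crit, Reset}
EG (AG b): greatest fixpoint, start Z0 = {Retry, Idle, Crit, Reset}, keep only states in Sat with some successor in Z. Already a fixed point.
Sat(EG (AG b)) = {Retry, Idle, Crit, Reset}
|Sat(EG (AG b))| = |{Retry, Idle, Crit, Reset}| = 4.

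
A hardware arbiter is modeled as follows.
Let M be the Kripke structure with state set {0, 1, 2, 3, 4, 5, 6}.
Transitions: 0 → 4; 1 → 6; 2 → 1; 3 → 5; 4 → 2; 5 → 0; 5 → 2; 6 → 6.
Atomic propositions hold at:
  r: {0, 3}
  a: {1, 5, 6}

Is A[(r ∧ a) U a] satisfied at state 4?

No

Sat(r ∧ a) = ∅
A[(r ∧ a) U a]: least fixpoint, start Z0 = Sat(a) = {1, 5, 6}, add states in Sat(r ∧ a) with every successor in Z. Already a fixed point.
Sat(A[(r ∧ a) U a]) = {1, 5, 6}
4 ∉ Sat(A[(r ∧ a) U a]) = {1, 5, 6}, so the formula does not hold at 4.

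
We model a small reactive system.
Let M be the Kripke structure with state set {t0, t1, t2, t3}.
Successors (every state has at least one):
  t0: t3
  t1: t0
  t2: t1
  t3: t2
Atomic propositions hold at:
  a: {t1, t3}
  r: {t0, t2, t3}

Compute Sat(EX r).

{t0, t1, t3}

Sat(EX r) = {s : some successor in {t0, t2, t3}} = {t0, t1, t3}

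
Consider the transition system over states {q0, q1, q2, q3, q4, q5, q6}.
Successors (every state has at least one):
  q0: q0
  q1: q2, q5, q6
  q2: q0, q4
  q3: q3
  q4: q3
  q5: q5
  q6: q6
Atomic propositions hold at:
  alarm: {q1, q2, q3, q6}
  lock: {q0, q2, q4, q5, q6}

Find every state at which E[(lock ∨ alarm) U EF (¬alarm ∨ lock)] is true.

{q0, q1, q2, q4, q5, q6}

Sat(lock ∨ alarm) = {q0, q1, q2, q3, q4, q5, q6}
Sat(¬alarm) = {q0, q4, q5}
Sat(¬alarm ∨ lock) = {q0, q2, q4, q5, q6}
EF (¬alarm ∨ lock): least fixpoint, start Z0 = {q0, q2, q4, q5, q6}, add states with some successor in Z. Z1 = {q0, q1, q2, q4, q5, q6}; fixed.
Sat(EF (¬alarm ∨ lock)) = {q0, q1, q2, q4, q5, q6}
E[(lock ∨ alarm) U EF (¬alarm ∨ lock)]: least fixpoint, start Z0 = Sat(EF (¬alarm ∨ lock)) = {q0, q1, q2, q4, q5, q6}, add states in Sat(lock ∨ alarm) with some successor in Z. Already a fixed point.
Sat(E[(lock ∨ alarm) U EF (¬alarm ∨ lock)]) = {q0, q1, q2, q4, q5, q6}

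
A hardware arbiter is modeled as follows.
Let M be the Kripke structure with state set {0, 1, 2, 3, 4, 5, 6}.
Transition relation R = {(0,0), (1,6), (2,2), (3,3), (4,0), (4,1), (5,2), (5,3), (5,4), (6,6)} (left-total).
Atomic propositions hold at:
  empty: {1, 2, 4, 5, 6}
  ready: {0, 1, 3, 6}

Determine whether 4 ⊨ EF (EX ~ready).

Sat(~ready) = {2, 4, 5}
Sat(EX ~ready) = {s : some successor in {2, 4, 5}} = {2, 5}
EF (EX ~ready): least fixpoint, start Z0 = {2, 5}, add states with some successor in Z. Already a fixed point.
Sat(EF (EX ~ready)) = {2, 5}
4 ∉ Sat(EF (EX ~ready)) = {2, 5}, so the formula does not hold at 4.

No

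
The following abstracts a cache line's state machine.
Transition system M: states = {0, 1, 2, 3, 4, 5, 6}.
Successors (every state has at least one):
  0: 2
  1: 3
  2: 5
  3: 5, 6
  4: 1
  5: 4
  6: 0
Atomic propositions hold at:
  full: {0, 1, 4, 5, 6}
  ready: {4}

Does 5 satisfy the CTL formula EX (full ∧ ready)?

Sat(full ∧ ready) = {4}
Sat(EX (full ∧ ready)) = {s : some successor in {4}} = {5}
5 ∈ Sat(EX (full ∧ ready)) = {5}, so the formula holds at 5.

Yes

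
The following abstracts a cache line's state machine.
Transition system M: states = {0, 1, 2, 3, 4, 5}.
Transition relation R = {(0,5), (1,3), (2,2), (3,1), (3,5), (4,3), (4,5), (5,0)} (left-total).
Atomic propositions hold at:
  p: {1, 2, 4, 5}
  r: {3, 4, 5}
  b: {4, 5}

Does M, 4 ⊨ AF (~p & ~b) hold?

Sat(~p) = {0, 3}
Sat(~b) = {0, 1, 2, 3}
Sat(~p & ~b) = {0, 3}
AF (~p & ~b): least fixpoint, start Z0 = {0, 3}, add states with every successor in Z. Z1 = {0, 1, 3, 5}; Z2 = {0, 1, 3, 4, 5}; fixed.
Sat(AF (~p & ~b)) = {0, 1, 3, 4, 5}
4 ∈ Sat(AF (~p & ~b)) = {0, 1, 3, 4, 5}, so the formula holds at 4.

Yes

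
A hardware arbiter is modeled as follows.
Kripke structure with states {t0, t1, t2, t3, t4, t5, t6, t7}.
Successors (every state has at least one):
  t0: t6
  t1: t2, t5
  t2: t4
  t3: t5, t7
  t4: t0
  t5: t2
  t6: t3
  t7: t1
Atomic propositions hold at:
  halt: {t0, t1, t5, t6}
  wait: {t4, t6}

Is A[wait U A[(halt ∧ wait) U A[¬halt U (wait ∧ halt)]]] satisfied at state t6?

Yes

Sat(halt ∧ wait) = {t6}
Sat(¬halt) = {t2, t3, t4, t7}
Sat(wait ∧ halt) = {t6}
A[¬halt U (wait ∧ halt)]: least fixpoint, start Z0 = Sat((wait ∧ halt)) = {t6}, add states in Sat(¬halt) with every successor in Z. Already a fixed point.
Sat(A[¬halt U (wait ∧ halt)]) = {t6}
A[(halt ∧ wait) U A[¬halt U (wait ∧ halt)]]: least fixpoint, start Z0 = Sat(A[¬halt U (wait ∧ halt)]) = {t6}, add states in Sat(halt ∧ wait) with every successor in Z. Already a fixed point.
Sat(A[(halt ∧ wait) U A[¬halt U (wait ∧ halt)]]) = {t6}
A[wait U A[(halt ∧ wait) U A[¬halt U (wait ∧ halt)]]]: least fixpoint, start Z0 = Sat(A[(halt ∧ wait) U A[¬halt U (wait ∧ halt)]]) = {t6}, add states in Sat(wait) with every successor in Z. Already a fixed point.
Sat(A[wait U A[(halt ∧ wait) U A[¬halt U (wait ∧ halt)]]]) = {t6}
t6 ∈ Sat(A[wait U A[(halt ∧ wait) U A[¬halt U (wait ∧ halt)]]]) = {t6}, so the formula holds at t6.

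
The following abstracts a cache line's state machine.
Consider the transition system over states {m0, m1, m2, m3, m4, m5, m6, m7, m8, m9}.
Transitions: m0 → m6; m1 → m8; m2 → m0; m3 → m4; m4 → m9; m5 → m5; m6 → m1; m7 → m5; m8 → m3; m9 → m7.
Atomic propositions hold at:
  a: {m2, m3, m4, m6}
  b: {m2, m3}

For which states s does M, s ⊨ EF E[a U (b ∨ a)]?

{m0, m1, m2, m3, m4, m6, m8}

Sat(b ∨ a) = {m2, m3, m4, m6}
E[a U (b ∨ a)]: least fixpoint, start Z0 = Sat((b ∨ a)) = {m2, m3, m4, m6}, add states in Sat(a) with some successor in Z. Already a fixed point.
Sat(E[a U (b ∨ a)]) = {m2, m3, m4, m6}
EF E[a U (b ∨ a)]: least fixpoint, start Z0 = {m2, m3, m4, m6}, add states with some successor in Z. Z1 = {m0, m2, m3, m4, m6, m8}; Z2 = {m0, m1, m2, m3, m4, m6, m8}; fixed.
Sat(EF E[a U (b ∨ a)]) = {m0, m1, m2, m3, m4, m6, m8}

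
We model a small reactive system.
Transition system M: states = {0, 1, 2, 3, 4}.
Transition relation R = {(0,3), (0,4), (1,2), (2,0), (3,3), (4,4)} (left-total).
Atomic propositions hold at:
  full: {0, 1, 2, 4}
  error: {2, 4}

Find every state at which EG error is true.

{4}

EG error: greatest fixpoint, start Z0 = {2, 4}, keep only states in Sat with some successor in Z. Z1 = {4}; fixed.
Sat(EG error) = {4}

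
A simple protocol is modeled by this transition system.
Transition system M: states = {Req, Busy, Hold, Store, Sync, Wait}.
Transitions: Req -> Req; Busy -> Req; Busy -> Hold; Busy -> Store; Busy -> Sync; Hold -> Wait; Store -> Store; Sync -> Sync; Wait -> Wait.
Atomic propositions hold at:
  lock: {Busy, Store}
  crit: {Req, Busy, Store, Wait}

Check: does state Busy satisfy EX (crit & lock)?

Sat(crit & lock) = {Busy, Store}
Sat(EX (crit & lock)) = {s : some successor in {Busy, Store}} = {Busy, Store}
Busy ∈ Sat(EX (crit & lock)) = {Busy, Store}, so the formula holds at Busy.

Yes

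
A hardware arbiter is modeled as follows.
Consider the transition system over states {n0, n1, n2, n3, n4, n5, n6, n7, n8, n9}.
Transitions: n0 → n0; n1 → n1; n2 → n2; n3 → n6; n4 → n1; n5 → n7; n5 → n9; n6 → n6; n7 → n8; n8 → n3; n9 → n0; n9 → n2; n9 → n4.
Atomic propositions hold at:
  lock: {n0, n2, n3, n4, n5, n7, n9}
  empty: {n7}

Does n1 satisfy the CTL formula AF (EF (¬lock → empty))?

Sat(¬lock) = {n1, n6, n8}
Sat(¬lock → empty) = {n0, n2, n3, n4, n5, n7, n9}
EF (¬lock → empty): least fixpoint, start Z0 = {n0, n2, n3, n4, n5, n7, n9}, add states with some successor in Z. Z1 = {n0, n2, n3, n4, n5, n7, n8, n9}; fixed.
Sat(EF (¬lock → empty)) = {n0, n2, n3, n4, n5, n7, n8, n9}
AF (EF (¬lock → empty)): least fixpoint, start Z0 = {n0, n2, n3, n4, n5, n7, n8, n9}, add states with every successor in Z. Already a fixed point.
Sat(AF (EF (¬lock → empty))) = {n0, n2, n3, n4, n5, n7, n8, n9}
n1 ∉ Sat(AF (EF (¬lock → empty))) = {n0, n2, n3, n4, n5, n7, n8, n9}, so the formula does not hold at n1.

No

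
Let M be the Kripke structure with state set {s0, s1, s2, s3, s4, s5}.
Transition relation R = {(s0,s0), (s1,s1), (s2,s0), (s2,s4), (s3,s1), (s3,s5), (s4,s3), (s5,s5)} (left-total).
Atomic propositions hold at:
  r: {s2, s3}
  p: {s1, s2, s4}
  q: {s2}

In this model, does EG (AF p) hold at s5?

AF p: least fixpoint, start Z0 = {s1, s2, s4}, add states with every successor in Z. Already a fixed point.
Sat(AF p) = {s1, s2, s4}
EG (AF p): greatest fixpoint, start Z0 = {s1, s2, s4}, keep only states in Sat with some successor in Z. Z1 = {s1, s2}; Z2 = {s1}; fixed.
Sat(EG (AF p)) = {s1}
s5 ∉ Sat(EG (AF p)) = {s1}, so the formula does not hold at s5.

No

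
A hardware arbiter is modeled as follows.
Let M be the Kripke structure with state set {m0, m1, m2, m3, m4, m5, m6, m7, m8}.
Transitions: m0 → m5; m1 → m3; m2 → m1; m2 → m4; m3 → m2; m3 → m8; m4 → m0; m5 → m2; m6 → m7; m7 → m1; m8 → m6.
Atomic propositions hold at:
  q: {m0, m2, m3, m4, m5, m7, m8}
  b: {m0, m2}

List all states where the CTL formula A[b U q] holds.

{m0, m2, m3, m4, m5, m7, m8}

A[b U q]: least fixpoint, start Z0 = Sat(q) = {m0, m2, m3, m4, m5, m7, m8}, add states in Sat(b) with every successor in Z. Already a fixed point.
Sat(A[b U q]) = {m0, m2, m3, m4, m5, m7, m8}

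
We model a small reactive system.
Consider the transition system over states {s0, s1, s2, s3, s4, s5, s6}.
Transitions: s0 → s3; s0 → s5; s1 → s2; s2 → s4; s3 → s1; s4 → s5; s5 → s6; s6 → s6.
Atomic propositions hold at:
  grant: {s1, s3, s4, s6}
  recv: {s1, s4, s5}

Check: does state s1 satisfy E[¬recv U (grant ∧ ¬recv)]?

No

Sat(¬recv) = {s0, s2, s3, s6}
Sat(grant ∧ ¬recv) = {s3, s6}
E[¬recv U (grant ∧ ¬recv)]: least fixpoint, start Z0 = Sat((grant ∧ ¬recv)) = {s3, s6}, add states in Sat(¬recv) with some successor in Z. Z1 = {s0, s3, s6}; fixed.
Sat(E[¬recv U (grant ∧ ¬recv)]) = {s0, s3, s6}
s1 ∉ Sat(E[¬recv U (grant ∧ ¬recv)]) = {s0, s3, s6}, so the formula does not hold at s1.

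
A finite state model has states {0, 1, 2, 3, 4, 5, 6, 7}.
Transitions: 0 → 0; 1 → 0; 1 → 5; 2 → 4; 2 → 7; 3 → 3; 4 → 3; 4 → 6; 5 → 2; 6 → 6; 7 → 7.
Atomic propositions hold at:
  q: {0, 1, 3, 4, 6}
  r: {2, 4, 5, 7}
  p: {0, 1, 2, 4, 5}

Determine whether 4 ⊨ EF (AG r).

No

AG r: greatest fixpoint, start Z0 = {2, 4, 5, 7}, keep only states in Sat with every successor in Z. Z1 = {2, 5, 7}; Z2 = {5, 7}; Z3 = {7}; fixed.
Sat(AG r) = {7}
EF (AG r): least fixpoint, start Z0 = {7}, add states with some successor in Z. Z1 = {2, 7}; Z2 = {2, 5, 7}; Z3 = {1, 2, 5, 7}; fixed.
Sat(EF (AG r)) = {1, 2, 5, 7}
4 ∉ Sat(EF (AG r)) = {1, 2, 5, 7}, so the formula does not hold at 4.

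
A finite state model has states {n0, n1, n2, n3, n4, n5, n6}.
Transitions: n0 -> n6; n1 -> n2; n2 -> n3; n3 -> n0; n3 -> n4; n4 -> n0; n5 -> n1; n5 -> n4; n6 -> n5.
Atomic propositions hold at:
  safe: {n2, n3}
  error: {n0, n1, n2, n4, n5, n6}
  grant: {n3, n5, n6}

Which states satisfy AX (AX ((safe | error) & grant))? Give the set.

Sat(safe | error) = {n0, n1, n2, n3, n4, n5, n6}
Sat((safe | error) & grant) = {n3, n5, n6}
Sat(AX ((safe | error) & grant)) = {s : every successor in {n3, n5, n6}} = {n0, n2, n6}
Sat(AX (AX ((safe | error) & grant))) = {s : every successor in {n0, n2, n6}} = {n0, n1, n4}

{n0, n1, n4}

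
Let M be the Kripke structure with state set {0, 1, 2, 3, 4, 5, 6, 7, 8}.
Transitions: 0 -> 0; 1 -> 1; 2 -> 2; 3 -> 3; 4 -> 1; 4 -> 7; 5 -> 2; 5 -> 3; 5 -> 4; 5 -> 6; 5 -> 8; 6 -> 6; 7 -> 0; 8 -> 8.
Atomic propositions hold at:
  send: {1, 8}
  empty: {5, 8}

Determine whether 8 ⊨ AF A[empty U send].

A[empty U send]: least fixpoint, start Z0 = Sat(send) = {1, 8}, add states in Sat(empty) with every successor in Z. Already a fixed point.
Sat(A[empty U send]) = {1, 8}
AF A[empty U send]: least fixpoint, start Z0 = {1, 8}, add states with every successor in Z. Already a fixed point.
Sat(AF A[empty U send]) = {1, 8}
8 ∈ Sat(AF A[empty U send]) = {1, 8}, so the formula holds at 8.

Yes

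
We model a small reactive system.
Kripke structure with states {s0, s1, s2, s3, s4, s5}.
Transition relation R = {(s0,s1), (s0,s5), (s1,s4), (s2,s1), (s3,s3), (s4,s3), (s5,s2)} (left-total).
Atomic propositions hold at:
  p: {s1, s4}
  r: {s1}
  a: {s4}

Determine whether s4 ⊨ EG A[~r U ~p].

Sat(~r) = {s0, s2, s3, s4, s5}
Sat(~p) = {s0, s2, s3, s5}
A[~r U ~p]: least fixpoint, start Z0 = Sat(~p) = {s0, s2, s3, s5}, add states in Sat(~r) with every successor in Z. Z1 = {s0, s2, s3, s4, s5}; fixed.
Sat(A[~r U ~p]) = {s0, s2, s3, s4, s5}
EG A[~r U ~p]: greatest fixpoint, start Z0 = {s0, s2, s3, s4, s5}, keep only states in Sat with some successor in Z. Z1 = {s0, s3, s4, s5}; Z2 = {s0, s3, s4}; Z3 = {s3, s4}; fixed.
Sat(EG A[~r U ~p]) = {s3, s4}
s4 ∈ Sat(EG A[~r U ~p]) = {s3, s4}, so the formula holds at s4.

Yes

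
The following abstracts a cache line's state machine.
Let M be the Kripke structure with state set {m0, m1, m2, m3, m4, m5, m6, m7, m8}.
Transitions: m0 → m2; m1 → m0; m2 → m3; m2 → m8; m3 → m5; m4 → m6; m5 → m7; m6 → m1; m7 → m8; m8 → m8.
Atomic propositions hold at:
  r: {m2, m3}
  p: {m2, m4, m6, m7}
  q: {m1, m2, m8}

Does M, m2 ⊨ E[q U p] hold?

E[q U p]: least fixpoint, start Z0 = Sat(p) = {m2, m4, m6, m7}, add states in Sat(q) with some successor in Z. Already a fixed point.
Sat(E[q U p]) = {m2, m4, m6, m7}
m2 ∈ Sat(E[q U p]) = {m2, m4, m6, m7}, so the formula holds at m2.

Yes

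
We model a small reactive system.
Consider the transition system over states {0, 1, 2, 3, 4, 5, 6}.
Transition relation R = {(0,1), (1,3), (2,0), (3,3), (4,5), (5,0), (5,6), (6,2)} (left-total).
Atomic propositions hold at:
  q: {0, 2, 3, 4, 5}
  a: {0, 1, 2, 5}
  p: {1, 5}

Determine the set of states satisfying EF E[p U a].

{0, 1, 2, 4, 5, 6}

E[p U a]: least fixpoint, start Z0 = Sat(a) = {0, 1, 2, 5}, add states in Sat(p) with some successor in Z. Already a fixed point.
Sat(E[p U a]) = {0, 1, 2, 5}
EF E[p U a]: least fixpoint, start Z0 = {0, 1, 2, 5}, add states with some successor in Z. Z1 = {0, 1, 2, 4, 5, 6}; fixed.
Sat(EF E[p U a]) = {0, 1, 2, 4, 5, 6}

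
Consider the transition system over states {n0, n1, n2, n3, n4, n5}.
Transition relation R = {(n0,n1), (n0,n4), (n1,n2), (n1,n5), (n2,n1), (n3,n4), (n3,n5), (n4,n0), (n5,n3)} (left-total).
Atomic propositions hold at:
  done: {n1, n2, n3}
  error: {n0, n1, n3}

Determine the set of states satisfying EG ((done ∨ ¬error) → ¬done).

{n0, n4}

Sat(¬error) = {n2, n4, n5}
Sat(done ∨ ¬error) = {n1, n2, n3, n4, n5}
Sat(¬done) = {n0, n4, n5}
Sat((done ∨ ¬error) → ¬done) = {n0, n4, n5}
EG ((done ∨ ¬error) → ¬done): greatest fixpoint, start Z0 = {n0, n4, n5}, keep only states in Sat with some successor in Z. Z1 = {n0, n4}; fixed.
Sat(EG ((done ∨ ¬error) → ¬done)) = {n0, n4}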